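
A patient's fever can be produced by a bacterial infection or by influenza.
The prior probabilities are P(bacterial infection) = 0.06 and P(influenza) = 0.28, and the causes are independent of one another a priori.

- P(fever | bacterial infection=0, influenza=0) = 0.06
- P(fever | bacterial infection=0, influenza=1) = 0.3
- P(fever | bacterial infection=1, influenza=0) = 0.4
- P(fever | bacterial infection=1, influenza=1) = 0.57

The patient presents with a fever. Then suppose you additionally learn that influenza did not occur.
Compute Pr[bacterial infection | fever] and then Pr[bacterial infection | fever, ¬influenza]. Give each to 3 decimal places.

Pr[bacterial infection | fever] ≈ 0.183; Pr[bacterial infection | fever, ¬influenza] ≈ 0.299

Numerator (weight on configurations with bacterial infection): 0.017280 + 0.009576 = 0.026856
Denominator P(fever): 0.06*0.94*0.72 + 0.3*0.94*0.28 + 0.4*0.06*0.72 + 0.57*0.06*0.28 = 0.146424
P(bacterial infection | fever) = 0.026856/0.146424 ≈ 0.183

With the extra evidence:
For the numerator, keep only bacterial infection=true terms: 0.4*0.06 = 0.024000
The normalizing constant is 0.06*0.94 + 0.4*0.06 = 0.080400
P(bacterial infection | fever, ¬influenza) = 0.024000/0.080400 ≈ 0.299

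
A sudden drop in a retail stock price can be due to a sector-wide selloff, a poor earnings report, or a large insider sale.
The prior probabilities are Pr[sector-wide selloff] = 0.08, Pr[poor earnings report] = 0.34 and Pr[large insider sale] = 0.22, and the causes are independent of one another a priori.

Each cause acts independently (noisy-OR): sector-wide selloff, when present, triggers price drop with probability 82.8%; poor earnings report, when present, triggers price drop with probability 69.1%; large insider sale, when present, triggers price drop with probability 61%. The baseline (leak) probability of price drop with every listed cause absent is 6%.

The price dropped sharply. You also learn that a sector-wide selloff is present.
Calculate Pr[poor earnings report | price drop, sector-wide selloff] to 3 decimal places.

Under noisy-OR, P(price drop | causes) = 1 − (1−0.06)·∏(1−qᵢ) over the active causes.
P(price drop | sector-wide selloff) = 0.83832·0.66·0.78 + 0.936945·0.66·0.22 + 0.950041·0.34·0.78 + 0.980516·0.34·0.22 = 0.431567 + 0.136044 + 0.251951 + 0.073343 = 0.892905
The poor earnings report-present share is 0.251951 + 0.073343 = 0.325294.
So P(poor earnings report | price drop, sector-wide selloff) = 0.325294/0.892905 ≈ 0.364.

Pr[poor earnings report | price drop, sector-wide selloff] ≈ 0.364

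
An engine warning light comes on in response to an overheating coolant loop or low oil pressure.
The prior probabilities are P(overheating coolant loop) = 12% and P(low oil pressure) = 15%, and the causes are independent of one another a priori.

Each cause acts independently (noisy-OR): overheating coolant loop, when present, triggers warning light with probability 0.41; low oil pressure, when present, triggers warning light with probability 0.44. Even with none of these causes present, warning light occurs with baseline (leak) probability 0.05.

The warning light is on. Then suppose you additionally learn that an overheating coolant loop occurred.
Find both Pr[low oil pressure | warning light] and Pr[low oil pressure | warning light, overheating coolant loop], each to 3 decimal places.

Pr[low oil pressure | warning light] ≈ 0.474; Pr[low oil pressure | warning light, overheating coolant loop] ≈ 0.216

Under noisy-OR, P(warning light | causes) = 1 − (1−0.05)·∏(1−qᵢ) over the active causes.
By total probability over the 4 (overheating coolant loop, low oil pressure) configurations:
  P(warning light) = 0.05·0.88·0.85 + 0.468·0.88·0.15 + 0.4395·0.12·0.85 + 0.68612·0.12·0.15
        = 0.037400 + 0.061776 + 0.044829 + 0.012350 = 0.156355
Keeping only the low oil pressure-present terms gives 0.074126, so
  P(low oil pressure | warning light) = 0.074126 / 0.156355 ≈ 0.474

With the extra evidence:
Sum P(warning light|·) weighted by the priors over both values of low oil pressure:
  P(warning light | overheating coolant loop) = 0.4395×0.85 + 0.68612×0.15
        = 0.373575 + 0.102918 = 0.476493
Configurations with low oil pressure contribute 0.102918, so
  P(low oil pressure | warning light, overheating coolant loop) = 0.102918 / 0.476493 ≈ 0.216
This is intercausal reasoning (explaining away): once overheating coolant loop accounts for the warning light, low oil pressure becomes less likely.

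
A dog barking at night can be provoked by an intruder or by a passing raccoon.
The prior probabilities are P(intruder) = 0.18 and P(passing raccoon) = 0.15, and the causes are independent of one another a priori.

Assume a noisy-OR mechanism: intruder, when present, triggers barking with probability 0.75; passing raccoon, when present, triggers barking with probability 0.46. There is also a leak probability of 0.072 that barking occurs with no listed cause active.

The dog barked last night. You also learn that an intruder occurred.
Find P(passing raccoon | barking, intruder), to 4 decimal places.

Under noisy-OR, P(barking | causes) = 1 − (1−0.072)·∏(1−qᵢ) over the active causes.
Sum P(barking|·) weighted by the priors over both values of passing raccoon:
  P(barking | intruder) = 0.768·0.85 + 0.87472·0.15
        = 0.652800 + 0.131208 = 0.784008
Configurations with passing raccoon contribute 0.131208, so
  P(passing raccoon | barking, intruder) = 0.131208 / 0.784008 ≈ 0.1674

P(passing raccoon | barking, intruder) ≈ 0.1674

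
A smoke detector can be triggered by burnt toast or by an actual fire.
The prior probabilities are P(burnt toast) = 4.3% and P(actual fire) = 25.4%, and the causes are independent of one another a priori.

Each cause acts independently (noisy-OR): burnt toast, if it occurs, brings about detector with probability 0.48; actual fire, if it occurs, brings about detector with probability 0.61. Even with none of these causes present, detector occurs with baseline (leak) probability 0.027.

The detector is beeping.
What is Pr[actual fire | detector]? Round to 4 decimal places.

Pr[actual fire | detector] ≈ 0.8196

Under noisy-OR, P(detector | causes) = 1 − (1−0.027)·∏(1−qᵢ) over the active causes.
By total probability over the 4 (burnt toast, actual fire) configurations:
  P(detector) = 0.027*0.957*0.746 + 0.62053*0.957*0.254 + 0.49404*0.043*0.746 + 0.802676*0.043*0.254
        = 0.019276 + 0.150837 + 0.015848 + 0.008767 = 0.194728
Keeping only the actual fire-present terms gives 0.159604, so
  P(actual fire | detector) = 0.159604 / 0.194728 ≈ 0.8196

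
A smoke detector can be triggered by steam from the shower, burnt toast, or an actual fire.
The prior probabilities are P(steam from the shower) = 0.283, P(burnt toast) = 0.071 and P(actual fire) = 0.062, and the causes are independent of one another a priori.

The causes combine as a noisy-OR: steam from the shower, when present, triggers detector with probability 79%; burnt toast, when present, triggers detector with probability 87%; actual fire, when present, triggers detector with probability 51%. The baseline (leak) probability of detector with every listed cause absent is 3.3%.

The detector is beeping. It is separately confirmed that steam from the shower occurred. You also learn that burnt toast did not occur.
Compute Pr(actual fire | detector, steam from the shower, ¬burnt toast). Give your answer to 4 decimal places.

Pr(actual fire | detector, steam from the shower, ¬burnt toast) ≈ 0.0695

Under noisy-OR, P(detector | causes) = 1 − (1−0.033)·∏(1−qᵢ) over the active causes.
P(detector | steam from the shower, ¬burnt toast) = 0.79693*0.938 + 0.900496*0.062 = 0.747520 + 0.055831 = 0.803351
The actual fire-present share is 0.900496*0.062 = 0.055831.
Hence the posterior is 0.055831/0.803351 ≈ 0.0695.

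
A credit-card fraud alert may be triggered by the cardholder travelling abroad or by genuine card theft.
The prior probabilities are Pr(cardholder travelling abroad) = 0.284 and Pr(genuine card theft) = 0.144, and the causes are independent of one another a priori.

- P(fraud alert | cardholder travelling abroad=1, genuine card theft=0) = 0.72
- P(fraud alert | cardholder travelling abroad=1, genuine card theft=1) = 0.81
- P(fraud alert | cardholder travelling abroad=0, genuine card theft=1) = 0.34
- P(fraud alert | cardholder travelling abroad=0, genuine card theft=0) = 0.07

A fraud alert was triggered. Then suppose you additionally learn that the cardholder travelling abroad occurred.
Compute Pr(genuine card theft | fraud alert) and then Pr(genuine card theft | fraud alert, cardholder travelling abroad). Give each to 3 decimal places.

Pr(genuine card theft | fraud alert) ≈ 0.238; Pr(genuine card theft | fraud alert, cardholder travelling abroad) ≈ 0.159

P(fraud alert) = 0.07×0.716×0.856 + 0.34×0.716×0.144 + 0.72×0.284×0.856 + 0.81×0.284×0.144 = 0.042903 + 0.035055 + 0.175035 + 0.033126 = 0.286119
Restricting to configurations with genuine card theft present: 0.035055 + 0.033126 = 0.068181.
P(genuine card theft | fraud alert) = 0.068181 / 0.286119 ≈ 0.238

Now condition on the additional information:
P(fraud alert | cardholder travelling abroad) = 0.72·0.856 + 0.81·0.144 = 0.616320 + 0.116640 = 0.732960
The genuine card theft-present share is 0.81·0.144 = 0.116640.
So P(genuine card theft | fraud alert, cardholder travelling abroad) = 0.116640/0.732960 ≈ 0.159.
Conditioning on cardholder travelling abroad lowers the posterior on genuine card theft: the classic explaining-away effect in a common-effect structure.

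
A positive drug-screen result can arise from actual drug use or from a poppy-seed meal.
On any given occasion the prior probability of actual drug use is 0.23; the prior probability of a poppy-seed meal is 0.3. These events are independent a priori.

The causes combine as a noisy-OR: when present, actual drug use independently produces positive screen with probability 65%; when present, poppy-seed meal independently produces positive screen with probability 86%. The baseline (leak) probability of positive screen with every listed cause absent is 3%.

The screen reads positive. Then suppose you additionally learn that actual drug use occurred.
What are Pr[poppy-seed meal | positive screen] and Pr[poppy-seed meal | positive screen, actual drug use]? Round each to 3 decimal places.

Pr[poppy-seed meal | positive screen] ≈ 0.684; Pr[poppy-seed meal | positive screen, actual drug use] ≈ 0.382

Under noisy-OR, P(positive screen | causes) = 1 − (1−0.03)·∏(1−qᵢ) over the active causes.
Enumerate the 4 (actual drug use, poppy-seed meal) configurations and weight by the priors:
  P(positive screen) = 0.03·0.77·0.7 + 0.8642·0.77·0.3 + 0.6605·0.23·0.7 + 0.95247·0.23·0.3
        = 0.016170 + 0.199630 + 0.106340 + 0.065720 = 0.387860
Keeping only the poppy-seed meal-present terms gives 0.265350, so
  P(poppy-seed meal | positive screen) = 0.265350 / 0.387860 ≈ 0.684

With the extra evidence:
P(positive screen | actual drug use) = 0.6605·0.7 + 0.95247·0.3 = 0.462350 + 0.285741 = 0.748091
The poppy-seed meal-present share is 0.95247·0.3 = 0.285741.
Hence the posterior is 0.285741/0.748091 ≈ 0.382.
This is intercausal reasoning (explaining away): once actual drug use accounts for the positive screen, poppy-seed meal becomes less likely.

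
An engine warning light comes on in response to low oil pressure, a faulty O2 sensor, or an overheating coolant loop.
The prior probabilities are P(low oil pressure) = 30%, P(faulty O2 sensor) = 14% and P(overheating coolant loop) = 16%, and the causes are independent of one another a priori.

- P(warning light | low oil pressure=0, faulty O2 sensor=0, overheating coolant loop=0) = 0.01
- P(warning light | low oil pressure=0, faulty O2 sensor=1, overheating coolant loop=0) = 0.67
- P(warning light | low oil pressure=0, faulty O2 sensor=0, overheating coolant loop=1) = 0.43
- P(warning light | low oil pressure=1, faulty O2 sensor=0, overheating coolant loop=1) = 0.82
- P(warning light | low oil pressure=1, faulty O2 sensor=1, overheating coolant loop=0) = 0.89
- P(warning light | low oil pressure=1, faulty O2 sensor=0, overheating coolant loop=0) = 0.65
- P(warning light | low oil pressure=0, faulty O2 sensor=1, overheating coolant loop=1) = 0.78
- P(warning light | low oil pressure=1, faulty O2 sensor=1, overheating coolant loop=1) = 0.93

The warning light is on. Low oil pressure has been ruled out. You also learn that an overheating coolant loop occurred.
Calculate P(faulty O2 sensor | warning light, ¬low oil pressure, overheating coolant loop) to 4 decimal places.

Weight on faulty O2 sensor=true, given the evidence: 0.78*0.14 = 0.109200
The normalizing constant is 0.43*0.86 + 0.78*0.14 = 0.479000
Posterior = 0.109200 / 0.479000 ≈ 0.2280

P(faulty O2 sensor | warning light, ¬low oil pressure, overheating coolant loop) ≈ 0.2280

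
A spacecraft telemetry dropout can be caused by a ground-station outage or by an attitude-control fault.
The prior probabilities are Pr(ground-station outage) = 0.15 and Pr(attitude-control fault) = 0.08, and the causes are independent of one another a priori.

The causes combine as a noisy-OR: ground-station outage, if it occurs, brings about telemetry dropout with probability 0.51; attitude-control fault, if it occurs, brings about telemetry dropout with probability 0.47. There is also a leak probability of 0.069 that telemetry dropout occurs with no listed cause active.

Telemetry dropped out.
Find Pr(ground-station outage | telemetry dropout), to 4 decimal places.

Under noisy-OR, P(telemetry dropout | causes) = 1 − (1−0.069)·∏(1−qᵢ) over the active causes.
P(telemetry dropout) = 0.069×0.85×0.92 + 0.50657×0.85×0.08 + 0.54381×0.15×0.92 + 0.758219×0.15×0.08 = 0.053958 + 0.034447 + 0.075046 + 0.009099 = 0.172550
The ground-station outage-present share is 0.075046 + 0.009099 = 0.084145.
P(ground-station outage | telemetry dropout) = 0.084145 / 0.172550 ≈ 0.4877

Pr(ground-station outage | telemetry dropout) ≈ 0.4877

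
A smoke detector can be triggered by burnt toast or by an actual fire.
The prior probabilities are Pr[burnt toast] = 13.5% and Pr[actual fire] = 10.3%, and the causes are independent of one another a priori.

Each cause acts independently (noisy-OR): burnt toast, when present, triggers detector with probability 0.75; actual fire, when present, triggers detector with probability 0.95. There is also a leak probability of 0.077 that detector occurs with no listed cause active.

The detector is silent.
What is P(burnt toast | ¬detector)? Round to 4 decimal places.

P(burnt toast | ¬detector) ≈ 0.0376

Under noisy-OR, P(detector | causes) = 1 − (1−0.077)·∏(1−qᵢ) over the active causes.
P(¬detector) = 0.923·0.865·0.897 + 0.04615·0.865·0.103 + 0.23075·0.135·0.897 + 0.011537·0.135·0.103 = 0.716160 + 0.004112 + 0.027943 + 0.000160 = 0.748375
The burnt toast-present share is 0.027943 + 0.000160 = 0.028103.
P(burnt toast | ¬detector) = 0.028103 / 0.748375 ≈ 0.0376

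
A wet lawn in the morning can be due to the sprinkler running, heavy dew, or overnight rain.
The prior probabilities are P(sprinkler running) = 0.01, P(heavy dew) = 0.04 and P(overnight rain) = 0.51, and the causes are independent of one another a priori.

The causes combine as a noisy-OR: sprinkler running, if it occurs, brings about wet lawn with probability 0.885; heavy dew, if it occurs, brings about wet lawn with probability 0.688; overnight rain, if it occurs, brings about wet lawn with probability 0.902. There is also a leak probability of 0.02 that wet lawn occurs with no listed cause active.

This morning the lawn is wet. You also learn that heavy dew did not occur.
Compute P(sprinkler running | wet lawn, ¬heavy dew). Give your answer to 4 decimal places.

Under noisy-OR, P(wet lawn | causes) = 1 − (1−0.02)·∏(1−qᵢ) over the active causes.
Weight on sprinkler running=true, given the evidence: 0.004348 + 0.005044 = 0.009392
Denominator P(wet lawn | ¬heavy dew): 0.02*0.99*0.49 + 0.90396*0.99*0.51 + 0.8873*0.01*0.49 + 0.988955*0.01*0.51 = 0.475503
P(sprinkler running | wet lawn, ¬heavy dew) = 0.009392/0.475503 ≈ 0.0198

P(sprinkler running | wet lawn, ¬heavy dew) ≈ 0.0198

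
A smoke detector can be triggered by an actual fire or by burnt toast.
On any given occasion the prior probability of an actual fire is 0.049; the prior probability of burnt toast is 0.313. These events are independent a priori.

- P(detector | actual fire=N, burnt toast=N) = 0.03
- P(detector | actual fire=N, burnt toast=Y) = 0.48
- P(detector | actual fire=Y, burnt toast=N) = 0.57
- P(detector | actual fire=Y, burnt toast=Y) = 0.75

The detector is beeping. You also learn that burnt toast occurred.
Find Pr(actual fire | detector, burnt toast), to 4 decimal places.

Pr(actual fire | detector, burnt toast) ≈ 0.0745

Weight on actual fire=true, given the evidence: 0.75*0.049 = 0.036750
The normalizing constant is 0.48*0.951 + 0.75*0.049 = 0.493230
P(actual fire | detector, burnt toast) = 0.036750/0.493230 ≈ 0.0745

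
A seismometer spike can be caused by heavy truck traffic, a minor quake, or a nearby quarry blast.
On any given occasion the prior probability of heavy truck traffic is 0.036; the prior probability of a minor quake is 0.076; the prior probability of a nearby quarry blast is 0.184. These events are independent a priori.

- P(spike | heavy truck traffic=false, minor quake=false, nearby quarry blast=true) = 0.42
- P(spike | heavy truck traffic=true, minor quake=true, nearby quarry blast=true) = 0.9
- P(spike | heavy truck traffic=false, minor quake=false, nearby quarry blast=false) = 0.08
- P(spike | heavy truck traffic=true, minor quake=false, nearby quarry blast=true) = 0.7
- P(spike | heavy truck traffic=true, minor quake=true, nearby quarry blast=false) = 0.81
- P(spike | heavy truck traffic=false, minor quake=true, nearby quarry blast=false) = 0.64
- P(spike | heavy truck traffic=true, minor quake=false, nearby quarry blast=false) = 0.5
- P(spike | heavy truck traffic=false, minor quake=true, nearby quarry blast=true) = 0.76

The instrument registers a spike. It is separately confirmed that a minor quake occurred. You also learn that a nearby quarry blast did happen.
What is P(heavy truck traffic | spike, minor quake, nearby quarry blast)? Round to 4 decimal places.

P(heavy truck traffic | spike, minor quake, nearby quarry blast) ≈ 0.0424

For the numerator, keep only heavy truck traffic=true terms: 0.9×0.036 = 0.032400
The normalizing constant is 0.76×0.964 + 0.9×0.036 = 0.765040
Posterior = 0.032400 / 0.765040 ≈ 0.0424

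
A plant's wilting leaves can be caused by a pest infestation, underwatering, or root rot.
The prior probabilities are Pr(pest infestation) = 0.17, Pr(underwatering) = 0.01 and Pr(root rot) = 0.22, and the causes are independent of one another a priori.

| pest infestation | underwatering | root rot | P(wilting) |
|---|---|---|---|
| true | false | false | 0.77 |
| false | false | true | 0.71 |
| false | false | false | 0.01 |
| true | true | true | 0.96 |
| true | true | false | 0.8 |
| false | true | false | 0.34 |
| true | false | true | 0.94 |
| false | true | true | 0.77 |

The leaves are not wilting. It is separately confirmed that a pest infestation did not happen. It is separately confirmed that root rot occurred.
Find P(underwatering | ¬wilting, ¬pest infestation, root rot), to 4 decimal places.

By total probability over both values of underwatering:
  P(¬wilting | ¬pest infestation, root rot) = 0.29*0.99 + 0.23*0.01
        = 0.287100 + 0.002300 = 0.289400
Configurations with underwatering contribute 0.002300, so
  P(underwatering | ¬wilting, ¬pest infestation, root rot) = 0.002300 / 0.289400 ≈ 0.0079

P(underwatering | ¬wilting, ¬pest infestation, root rot) ≈ 0.0079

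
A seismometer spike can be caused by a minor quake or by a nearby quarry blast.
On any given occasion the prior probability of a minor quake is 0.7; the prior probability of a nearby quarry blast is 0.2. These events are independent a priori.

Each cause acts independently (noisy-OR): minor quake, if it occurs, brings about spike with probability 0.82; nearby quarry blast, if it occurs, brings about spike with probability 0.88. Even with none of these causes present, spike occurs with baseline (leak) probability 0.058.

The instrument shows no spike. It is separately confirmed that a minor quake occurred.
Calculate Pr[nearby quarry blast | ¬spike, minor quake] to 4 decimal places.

Under noisy-OR, P(spike | causes) = 1 − (1−0.058)·∏(1−qᵢ) over the active causes.
P(¬spike | minor quake) = 0.16956*0.8 + 0.020347*0.2 = 0.135648 + 0.004069 = 0.139717
Of this, 0.004069 comes from 0.020347*0.2 (the nearby quarry blast=true cases).
P(nearby quarry blast | ¬spike, minor quake) = 0.004069 / 0.139717 ≈ 0.0291

Pr[nearby quarry blast | ¬spike, minor quake] ≈ 0.0291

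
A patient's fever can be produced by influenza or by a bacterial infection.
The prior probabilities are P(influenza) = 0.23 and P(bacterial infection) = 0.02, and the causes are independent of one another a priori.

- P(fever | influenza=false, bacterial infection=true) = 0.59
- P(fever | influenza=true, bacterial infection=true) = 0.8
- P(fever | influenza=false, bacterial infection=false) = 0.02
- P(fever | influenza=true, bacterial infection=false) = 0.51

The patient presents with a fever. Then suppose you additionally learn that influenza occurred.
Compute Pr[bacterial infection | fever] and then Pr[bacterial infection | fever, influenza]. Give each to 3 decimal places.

P(fever) = 0.02·0.77·0.98 + 0.59·0.77·0.02 + 0.51·0.23·0.98 + 0.8·0.23·0.02 = 0.015092 + 0.009086 + 0.114954 + 0.003680 = 0.142812
Of this, 0.012766 comes from 0.009086 + 0.003680 (the bacterial infection=true cases).
Hence the posterior is 0.012766/0.142812 ≈ 0.089.

Now also conditioning on influenza=true:
P(fever | influenza) = 0.51*0.98 + 0.8*0.02 = 0.499800 + 0.016000 = 0.515800
Restricting to configurations with bacterial infection present: 0.8*0.02 = 0.016000.
P(bacterial infection | fever, influenza) = 0.016000 / 0.515800 ≈ 0.031
— influenza explains away the evidence for bacterial infection.

Pr[bacterial infection | fever] ≈ 0.089; Pr[bacterial infection | fever, influenza] ≈ 0.031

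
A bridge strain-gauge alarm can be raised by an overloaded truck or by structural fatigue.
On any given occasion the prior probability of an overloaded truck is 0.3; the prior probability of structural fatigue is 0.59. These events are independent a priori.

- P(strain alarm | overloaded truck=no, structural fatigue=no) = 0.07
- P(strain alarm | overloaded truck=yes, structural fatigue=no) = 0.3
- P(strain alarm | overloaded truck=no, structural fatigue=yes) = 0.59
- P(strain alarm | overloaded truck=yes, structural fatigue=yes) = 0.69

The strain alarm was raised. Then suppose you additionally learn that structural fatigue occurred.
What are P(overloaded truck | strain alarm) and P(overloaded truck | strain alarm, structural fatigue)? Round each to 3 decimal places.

Numerator (weight on configurations with overloaded truck): 0.036900 + 0.122130 = 0.159030
Normalizer over all consistent configurations: 0.07×0.7×0.41 + 0.59×0.7×0.59 + 0.3×0.3×0.41 + 0.69×0.3×0.59 = 0.422790
Posterior = 0.159030 / 0.422790 ≈ 0.376

Now also conditioning on structural fatigue=true:
Numerator (weight on configurations with overloaded truck): 0.69*0.3 = 0.207000
Denominator P(strain alarm | structural fatigue): 0.59*0.7 + 0.69*0.3 = 0.620000
P(overloaded truck | strain alarm, structural fatigue) = 0.207000/0.620000 ≈ 0.334

P(overloaded truck | strain alarm) ≈ 0.376; P(overloaded truck | strain alarm, structural fatigue) ≈ 0.334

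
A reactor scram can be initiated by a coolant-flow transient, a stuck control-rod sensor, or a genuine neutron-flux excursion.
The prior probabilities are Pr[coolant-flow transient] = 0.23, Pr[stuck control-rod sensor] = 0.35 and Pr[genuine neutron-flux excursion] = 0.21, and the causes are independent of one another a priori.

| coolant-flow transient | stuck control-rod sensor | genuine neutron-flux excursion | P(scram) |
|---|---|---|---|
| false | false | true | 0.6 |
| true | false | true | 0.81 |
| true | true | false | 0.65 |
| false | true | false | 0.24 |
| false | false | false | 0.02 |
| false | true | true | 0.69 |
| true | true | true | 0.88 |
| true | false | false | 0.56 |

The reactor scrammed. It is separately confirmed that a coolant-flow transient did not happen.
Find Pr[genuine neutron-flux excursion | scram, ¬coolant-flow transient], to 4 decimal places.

Pr[genuine neutron-flux excursion | scram, ¬coolant-flow transient] ≈ 0.6338

P(scram | ¬coolant-flow transient) = 0.02*0.65*0.79 + 0.6*0.65*0.21 + 0.24*0.35*0.79 + 0.69*0.35*0.21 = 0.010270 + 0.081900 + 0.066360 + 0.050715 = 0.209245
The genuine neutron-flux excursion-present share is 0.081900 + 0.050715 = 0.132615.
Hence the posterior is 0.132615/0.209245 ≈ 0.6338.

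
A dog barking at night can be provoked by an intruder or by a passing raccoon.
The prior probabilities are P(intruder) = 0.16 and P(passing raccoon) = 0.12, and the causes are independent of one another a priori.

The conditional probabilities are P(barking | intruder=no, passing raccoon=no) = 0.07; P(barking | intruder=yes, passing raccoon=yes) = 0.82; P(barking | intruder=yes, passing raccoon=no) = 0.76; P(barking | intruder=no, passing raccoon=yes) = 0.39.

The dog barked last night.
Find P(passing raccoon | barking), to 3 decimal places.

P(passing raccoon | barking) ≈ 0.258

P(barking) = 0.07×0.84×0.88 + 0.39×0.84×0.12 + 0.76×0.16×0.88 + 0.82×0.16×0.12 = 0.051744 + 0.039312 + 0.107008 + 0.015744 = 0.213808
Restricting to configurations with passing raccoon present: 0.039312 + 0.015744 = 0.055056.
So P(passing raccoon | barking) = 0.055056/0.213808 ≈ 0.258.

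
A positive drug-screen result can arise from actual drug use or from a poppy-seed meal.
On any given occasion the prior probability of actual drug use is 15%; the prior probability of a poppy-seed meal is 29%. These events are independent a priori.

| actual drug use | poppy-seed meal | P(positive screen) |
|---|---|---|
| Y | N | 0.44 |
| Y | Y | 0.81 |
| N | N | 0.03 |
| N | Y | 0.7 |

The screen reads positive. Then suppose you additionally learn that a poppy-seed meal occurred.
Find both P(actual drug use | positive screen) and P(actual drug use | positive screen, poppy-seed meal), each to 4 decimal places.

Sum P(positive screen|·) weighted by the priors over the 4 (actual drug use, poppy-seed meal) configurations:
  P(positive screen) = 0.03*0.85*0.71 + 0.7*0.85*0.29 + 0.44*0.15*0.71 + 0.81*0.15*0.29
        = 0.018105 + 0.172550 + 0.046860 + 0.035235 = 0.272750
Configurations with actual drug use contribute 0.082095, so
  P(actual drug use | positive screen) = 0.082095 / 0.272750 ≈ 0.3010

With the extra evidence:
For the numerator, keep only actual drug use=true terms: 0.81*0.15 = 0.121500
The normalizing constant is 0.7*0.85 + 0.81*0.15 = 0.716500
P(actual drug use | positive screen, poppy-seed meal) = 0.121500/0.716500 ≈ 0.1696

P(actual drug use | positive screen) ≈ 0.3010; P(actual drug use | positive screen, poppy-seed meal) ≈ 0.1696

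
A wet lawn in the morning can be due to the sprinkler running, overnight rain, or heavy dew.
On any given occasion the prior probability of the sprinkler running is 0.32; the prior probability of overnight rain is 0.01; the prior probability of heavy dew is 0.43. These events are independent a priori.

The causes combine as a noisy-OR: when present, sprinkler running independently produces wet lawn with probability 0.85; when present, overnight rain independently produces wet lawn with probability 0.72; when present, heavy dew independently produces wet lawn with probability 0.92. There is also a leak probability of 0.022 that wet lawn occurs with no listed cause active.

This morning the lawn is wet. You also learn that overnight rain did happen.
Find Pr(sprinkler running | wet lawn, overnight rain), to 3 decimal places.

Pr(sprinkler running | wet lawn, overnight rain) ≈ 0.355

Under noisy-OR, P(wet lawn | causes) = 1 − (1−0.022)·∏(1−qᵢ) over the active causes.
By total probability over the 4 (sprinkler running, heavy dew) configurations:
  P(wet lawn | overnight rain) = 0.72616×0.68×0.57 + 0.978093×0.68×0.43 + 0.958924×0.32×0.57 + 0.996714×0.32×0.43
        = 0.281460 + 0.285994 + 0.174908 + 0.137148 = 0.879510
Keeping only the sprinkler running-present terms gives 0.312056, so
  P(sprinkler running | wet lawn, overnight rain) = 0.312056 / 0.879510 ≈ 0.355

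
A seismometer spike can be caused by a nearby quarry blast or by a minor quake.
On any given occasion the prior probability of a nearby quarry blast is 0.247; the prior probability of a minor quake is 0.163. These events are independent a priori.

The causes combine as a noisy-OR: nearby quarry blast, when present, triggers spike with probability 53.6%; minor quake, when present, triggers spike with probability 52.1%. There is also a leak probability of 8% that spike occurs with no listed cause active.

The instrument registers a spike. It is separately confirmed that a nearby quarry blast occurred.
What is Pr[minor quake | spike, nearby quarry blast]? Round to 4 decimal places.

Pr[minor quake | spike, nearby quarry blast] ≈ 0.2128

Under noisy-OR, P(spike | causes) = 1 − (1−0.08)·∏(1−qᵢ) over the active causes.
P(spike | nearby quarry blast) = 0.57312*0.837 + 0.795524*0.163 = 0.479701 + 0.129670 = 0.609371
The minor quake-present share is 0.795524*0.163 = 0.129670.
P(minor quake | spike, nearby quarry blast) = 0.129670 / 0.609371 ≈ 0.2128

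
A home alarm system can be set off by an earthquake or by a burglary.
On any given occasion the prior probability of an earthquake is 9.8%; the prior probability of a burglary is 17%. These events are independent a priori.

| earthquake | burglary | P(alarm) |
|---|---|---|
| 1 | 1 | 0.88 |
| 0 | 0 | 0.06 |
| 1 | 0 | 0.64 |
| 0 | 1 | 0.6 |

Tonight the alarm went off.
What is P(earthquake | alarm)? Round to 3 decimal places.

P(alarm) = 0.06·0.902·0.83 + 0.6·0.902·0.17 + 0.64·0.098·0.83 + 0.88·0.098·0.17 = 0.044920 + 0.092004 + 0.052058 + 0.014661 = 0.203643
Restricting to configurations with earthquake present: 0.052058 + 0.014661 = 0.066719.
P(earthquake | alarm) = 0.066719 / 0.203643 ≈ 0.328

P(earthquake | alarm) ≈ 0.328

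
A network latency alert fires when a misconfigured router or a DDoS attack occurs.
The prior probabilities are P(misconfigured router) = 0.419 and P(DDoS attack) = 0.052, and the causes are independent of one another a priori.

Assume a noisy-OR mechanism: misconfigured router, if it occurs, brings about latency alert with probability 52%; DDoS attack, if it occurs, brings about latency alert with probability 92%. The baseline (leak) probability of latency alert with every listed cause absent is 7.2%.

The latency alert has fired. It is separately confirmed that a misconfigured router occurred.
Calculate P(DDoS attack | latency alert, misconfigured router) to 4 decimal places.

Under noisy-OR, P(latency alert | causes) = 1 − (1−0.072)·∏(1−qᵢ) over the active causes.
By total probability over both values of DDoS attack:
  P(latency alert | misconfigured router) = 0.55456×0.948 + 0.964365×0.052
        = 0.525723 + 0.050147 = 0.575870
The terms with DDoS attack present sum to 0.050147, so
  P(DDoS attack | latency alert, misconfigured router) = 0.050147 / 0.575870 ≈ 0.0871

P(DDoS attack | latency alert, misconfigured router) ≈ 0.0871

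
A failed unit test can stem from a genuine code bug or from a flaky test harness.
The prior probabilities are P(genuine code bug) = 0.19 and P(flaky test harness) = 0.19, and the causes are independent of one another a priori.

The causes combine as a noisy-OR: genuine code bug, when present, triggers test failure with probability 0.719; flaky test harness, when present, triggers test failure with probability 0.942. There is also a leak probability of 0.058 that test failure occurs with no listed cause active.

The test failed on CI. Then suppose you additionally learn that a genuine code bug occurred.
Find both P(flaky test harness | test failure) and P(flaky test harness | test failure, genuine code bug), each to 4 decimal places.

Under noisy-OR, P(test failure | causes) = 1 − (1−0.058)·∏(1−qᵢ) over the active causes.
P(test failure) = 0.058*0.81*0.81 + 0.945364*0.81*0.19 + 0.735298*0.19*0.81 + 0.984647*0.19*0.19 = 0.038054 + 0.145492 + 0.113162 + 0.035546 = 0.332254
The flaky test harness-present share is 0.145492 + 0.035546 = 0.181038.
Hence the posterior is 0.181038/0.332254 ≈ 0.5449.

With the extra evidence:
By total probability over both values of flaky test harness:
  P(test failure | genuine code bug) = 0.735298·0.81 + 0.984647·0.19
        = 0.595591 + 0.187083 = 0.782674
Keeping only the flaky test harness-present terms gives 0.187083, so
  P(flaky test harness | test failure, genuine code bug) = 0.187083 / 0.782674 ≈ 0.2390
— genuine code bug explains away the evidence for flaky test harness.

P(flaky test harness | test failure) ≈ 0.5449; P(flaky test harness | test failure, genuine code bug) ≈ 0.2390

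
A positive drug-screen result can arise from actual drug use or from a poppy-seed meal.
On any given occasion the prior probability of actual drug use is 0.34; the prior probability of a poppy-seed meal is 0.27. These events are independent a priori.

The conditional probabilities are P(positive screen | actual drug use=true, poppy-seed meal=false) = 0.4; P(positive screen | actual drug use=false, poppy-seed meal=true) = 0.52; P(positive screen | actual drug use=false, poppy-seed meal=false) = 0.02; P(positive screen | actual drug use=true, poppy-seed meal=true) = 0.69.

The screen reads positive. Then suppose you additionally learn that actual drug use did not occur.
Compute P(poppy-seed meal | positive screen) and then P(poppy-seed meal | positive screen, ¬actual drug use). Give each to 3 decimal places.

By total probability over the 4 (actual drug use, poppy-seed meal) configurations:
  P(positive screen) = 0.02*0.66*0.73 + 0.52*0.66*0.27 + 0.4*0.34*0.73 + 0.69*0.34*0.27
        = 0.009636 + 0.092664 + 0.099280 + 0.063342 = 0.264922
The terms with poppy-seed meal present sum to 0.156006, so
  P(poppy-seed meal | positive screen) = 0.156006 / 0.264922 ≈ 0.589

Now condition on the additional information:
For the numerator, keep only poppy-seed meal=true terms: 0.52*0.27 = 0.140400
The normalizing constant is 0.02*0.73 + 0.52*0.27 = 0.155000
Posterior = 0.140400 / 0.155000 ≈ 0.906
Ruling out actual drug use raises the posterior on poppy-seed meal — the flip side of explaining away.

P(poppy-seed meal | positive screen) ≈ 0.589; P(poppy-seed meal | positive screen, ¬actual drug use) ≈ 0.906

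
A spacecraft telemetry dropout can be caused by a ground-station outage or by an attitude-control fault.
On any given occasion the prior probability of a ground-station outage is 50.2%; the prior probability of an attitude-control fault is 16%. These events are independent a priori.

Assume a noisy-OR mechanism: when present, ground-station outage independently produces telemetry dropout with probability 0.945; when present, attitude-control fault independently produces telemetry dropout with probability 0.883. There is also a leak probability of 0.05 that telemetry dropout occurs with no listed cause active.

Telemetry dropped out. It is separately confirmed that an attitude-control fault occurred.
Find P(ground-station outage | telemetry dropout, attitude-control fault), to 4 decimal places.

Under noisy-OR, P(telemetry dropout | causes) = 1 − (1−0.05)·∏(1−qᵢ) over the active causes.
Weight on ground-station outage=true, given the evidence: 0.993887·0.502 = 0.498931
The normalizing constant is 0.88885·0.498 + 0.993887·0.502 = 0.941578
P(ground-station outage | telemetry dropout, attitude-control fault) = 0.498931/0.941578 ≈ 0.5299

P(ground-station outage | telemetry dropout, attitude-control fault) ≈ 0.5299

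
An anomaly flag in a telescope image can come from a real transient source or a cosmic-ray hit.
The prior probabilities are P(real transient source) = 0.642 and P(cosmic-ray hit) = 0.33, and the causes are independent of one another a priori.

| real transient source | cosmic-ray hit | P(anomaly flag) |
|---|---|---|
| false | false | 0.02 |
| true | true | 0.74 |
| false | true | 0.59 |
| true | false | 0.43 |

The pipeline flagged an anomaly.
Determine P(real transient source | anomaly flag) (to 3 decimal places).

P(anomaly flag) = 0.02·0.358·0.67 + 0.59·0.358·0.33 + 0.43·0.642·0.67 + 0.74·0.642·0.33 = 0.004797 + 0.069703 + 0.184960 + 0.156776 = 0.416236
Restricting to configurations with real transient source present: 0.184960 + 0.156776 = 0.341736.
So P(real transient source | anomaly flag) = 0.341736/0.416236 ≈ 0.821.

P(real transient source | anomaly flag) ≈ 0.821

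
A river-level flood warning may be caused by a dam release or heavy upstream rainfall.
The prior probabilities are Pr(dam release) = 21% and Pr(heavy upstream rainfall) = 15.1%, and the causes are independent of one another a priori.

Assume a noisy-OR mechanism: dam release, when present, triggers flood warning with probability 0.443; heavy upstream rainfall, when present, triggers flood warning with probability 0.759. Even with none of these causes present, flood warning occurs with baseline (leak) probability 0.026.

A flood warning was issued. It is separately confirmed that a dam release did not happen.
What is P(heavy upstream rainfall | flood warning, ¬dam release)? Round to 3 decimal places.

P(heavy upstream rainfall | flood warning, ¬dam release) ≈ 0.840

Under noisy-OR, P(flood warning | causes) = 1 − (1−0.026)·∏(1−qᵢ) over the active causes.
Weight on heavy upstream rainfall=true, given the evidence: 0.765266·0.151 = 0.115555
Normalizer over all consistent configurations: 0.026·0.849 + 0.765266·0.151 = 0.137629
P(heavy upstream rainfall | flood warning, ¬dam release) = 0.115555/0.137629 ≈ 0.840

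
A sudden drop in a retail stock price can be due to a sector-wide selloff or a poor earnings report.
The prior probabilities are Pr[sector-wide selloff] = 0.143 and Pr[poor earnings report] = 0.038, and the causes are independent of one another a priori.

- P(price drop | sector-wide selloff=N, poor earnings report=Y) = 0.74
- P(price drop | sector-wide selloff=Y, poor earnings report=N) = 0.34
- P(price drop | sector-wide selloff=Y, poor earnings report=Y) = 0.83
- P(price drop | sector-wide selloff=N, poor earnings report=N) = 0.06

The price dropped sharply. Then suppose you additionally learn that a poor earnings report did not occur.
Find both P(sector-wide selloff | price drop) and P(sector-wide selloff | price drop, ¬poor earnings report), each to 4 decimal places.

P(sector-wide selloff | price drop) ≈ 0.4108; P(sector-wide selloff | price drop, ¬poor earnings report) ≈ 0.4860

Enumerate the 4 (sector-wide selloff, poor earnings report) configurations and weight by the priors:
  P(price drop) = 0.06·0.857·0.962 + 0.74·0.857·0.038 + 0.34·0.143·0.962 + 0.83·0.143·0.038
        = 0.049466 + 0.024099 + 0.046772 + 0.004510 = 0.124847
Configurations with sector-wide selloff contribute 0.051282, so
  P(sector-wide selloff | price drop) = 0.051282 / 0.124847 ≈ 0.4108

Now condition on the additional information:
P(price drop | ¬poor earnings report) = 0.06*0.857 + 0.34*0.143 = 0.051420 + 0.048620 = 0.100040
Of this, 0.048620 comes from 0.34*0.143 (the sector-wide selloff=true cases).
So P(sector-wide selloff | price drop, ¬poor earnings report) = 0.048620/0.100040 ≈ 0.4860.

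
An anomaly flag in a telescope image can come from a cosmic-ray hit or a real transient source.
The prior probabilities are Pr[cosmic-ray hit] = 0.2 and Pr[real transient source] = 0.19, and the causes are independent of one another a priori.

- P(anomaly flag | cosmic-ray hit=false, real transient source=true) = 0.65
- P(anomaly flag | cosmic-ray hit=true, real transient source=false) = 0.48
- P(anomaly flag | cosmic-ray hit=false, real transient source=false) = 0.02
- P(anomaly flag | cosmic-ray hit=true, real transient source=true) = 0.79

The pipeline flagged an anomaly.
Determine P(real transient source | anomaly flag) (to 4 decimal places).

Enumerate the 4 (cosmic-ray hit, real transient source) configurations and weight by the priors:
  P(anomaly flag) = 0.02*0.8*0.81 + 0.65*0.8*0.19 + 0.48*0.2*0.81 + 0.79*0.2*0.19
        = 0.012960 + 0.098800 + 0.077760 + 0.030020 = 0.219540
Keeping only the real transient source-present terms gives 0.128820, so
  P(real transient source | anomaly flag) = 0.128820 / 0.219540 ≈ 0.5868

P(real transient source | anomaly flag) ≈ 0.5868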